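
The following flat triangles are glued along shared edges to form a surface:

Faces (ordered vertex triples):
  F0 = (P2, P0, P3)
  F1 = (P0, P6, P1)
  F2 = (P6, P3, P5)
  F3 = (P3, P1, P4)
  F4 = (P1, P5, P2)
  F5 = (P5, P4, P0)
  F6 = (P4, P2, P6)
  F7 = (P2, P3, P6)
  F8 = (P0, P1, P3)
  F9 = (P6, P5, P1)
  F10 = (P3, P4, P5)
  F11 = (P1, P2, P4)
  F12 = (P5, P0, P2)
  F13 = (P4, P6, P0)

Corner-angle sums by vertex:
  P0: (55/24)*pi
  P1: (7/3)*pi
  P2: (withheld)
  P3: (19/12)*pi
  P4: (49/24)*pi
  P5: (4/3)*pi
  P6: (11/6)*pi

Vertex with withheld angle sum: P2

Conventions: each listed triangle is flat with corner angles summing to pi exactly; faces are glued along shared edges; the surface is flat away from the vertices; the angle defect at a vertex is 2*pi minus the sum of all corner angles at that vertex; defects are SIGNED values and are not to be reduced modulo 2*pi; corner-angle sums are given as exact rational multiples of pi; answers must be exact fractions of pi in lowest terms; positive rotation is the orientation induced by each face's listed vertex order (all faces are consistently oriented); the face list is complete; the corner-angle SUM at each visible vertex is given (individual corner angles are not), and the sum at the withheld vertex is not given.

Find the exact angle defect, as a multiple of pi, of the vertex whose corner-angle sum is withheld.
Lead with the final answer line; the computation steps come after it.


Answer: defect(P2) = (-7/12)*pi

V = 7, E = 21, F = 14; chi = V - E + F = 0
Gauss-Bonnet: total defect = 2*pi*chi = 0; visible defects sum to (7/12)*pi


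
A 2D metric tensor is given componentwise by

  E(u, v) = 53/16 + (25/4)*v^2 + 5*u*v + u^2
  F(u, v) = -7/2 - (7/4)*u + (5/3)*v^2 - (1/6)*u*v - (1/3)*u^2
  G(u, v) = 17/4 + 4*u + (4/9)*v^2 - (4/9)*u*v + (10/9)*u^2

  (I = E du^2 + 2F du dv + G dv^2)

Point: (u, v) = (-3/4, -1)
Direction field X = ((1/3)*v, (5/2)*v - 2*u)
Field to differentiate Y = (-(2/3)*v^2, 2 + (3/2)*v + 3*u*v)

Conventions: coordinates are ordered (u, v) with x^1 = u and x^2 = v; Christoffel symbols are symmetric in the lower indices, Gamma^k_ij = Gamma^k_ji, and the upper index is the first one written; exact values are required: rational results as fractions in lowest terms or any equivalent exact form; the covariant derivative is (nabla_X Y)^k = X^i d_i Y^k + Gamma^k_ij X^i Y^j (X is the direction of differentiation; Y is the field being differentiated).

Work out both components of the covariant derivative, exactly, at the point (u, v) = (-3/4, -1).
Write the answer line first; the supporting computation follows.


Answer: (nabla_X Y)^u = -22315/92838, (nabla_X Y)^v = 595325/185676

E = 111/8, F = -5/6, G = 143/72 at the point
E_u = -13/2, E_v = -65/4, F_u = -13/12, F_v = -77/24, G_u = 25/9, G_v = -5/9
EG - F^2 = 15473/576;  g^inv = (576/15473) * [[143/72, 5/6], [5/6, 111/8]]
first-kind symbols [ij,l] = (1/2)(d_i g_jl + d_j g_il - d_l g_ij): [uu,u] = E_u/2 = -13/4, [uu,v] = F_u - E_v/2 = 169/24, [uv,u] = E_v/2 = -65/8, [uv,v] = G_u/2 = 25/18, [vv,u] = F_v - G_u/2 = -331/72, [vv,v] = G_v/2 = -5/18
Gamma^u_ij = (G*[ij,u] - F*[ij,v])/(EG - F^2), Gamma^v_ij = (E*[ij,v] - F*[ij,u])/(EG - F^2)
Gamma_uuu = -338/15473, Gamma_uuv = -25885/46419, Gamma_uvv = -48533/139257, Gamma_vuu = 54717/15473, Gamma_vuv = 7200/15473, Gamma_vvv = -13280/46419
X = (-1/3, -1), Y = (-2/3, 11/4) at the point


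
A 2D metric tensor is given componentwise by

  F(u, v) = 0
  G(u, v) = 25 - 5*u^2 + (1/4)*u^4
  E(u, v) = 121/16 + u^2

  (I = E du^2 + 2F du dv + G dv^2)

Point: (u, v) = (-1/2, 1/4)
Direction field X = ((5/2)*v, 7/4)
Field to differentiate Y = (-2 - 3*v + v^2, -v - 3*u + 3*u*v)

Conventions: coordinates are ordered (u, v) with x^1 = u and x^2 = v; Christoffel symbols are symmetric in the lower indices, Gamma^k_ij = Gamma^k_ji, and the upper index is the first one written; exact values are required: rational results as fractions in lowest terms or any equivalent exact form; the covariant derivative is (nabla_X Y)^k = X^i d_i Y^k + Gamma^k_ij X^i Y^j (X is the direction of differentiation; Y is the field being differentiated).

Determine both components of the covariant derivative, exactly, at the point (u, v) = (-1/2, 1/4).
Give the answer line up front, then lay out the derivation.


Answer: (nabla_X Y)^u = -18981/4000, (nabla_X Y)^v = -7747/1248

E = 125/16, F = 0, G = 1521/64 at the point
E_u = -1, E_v = 0, F_u = 0, F_v = 0, G_u = 39/8, G_v = 0
EG - F^2 = 190125/1024;  g^inv = (1024/190125) * [[1521/64, 0], [0, 125/16]]
first-kind symbols [ij,l] = (1/2)(d_i g_jl + d_j g_il - d_l g_ij): [uu,u] = E_u/2 = -1/2, [uu,v] = F_u - E_v/2 = 0, [uv,u] = E_v/2 = 0, [uv,v] = G_u/2 = 39/16, [vv,u] = F_v - G_u/2 = -39/16, [vv,v] = G_v/2 = 0
Gamma^u_ij = (G*[ij,u] - F*[ij,v])/(EG - F^2), Gamma^v_ij = (E*[ij,v] - F*[ij,u])/(EG - F^2)
Gamma_uuu = -8/125, Gamma_uuv = 0, Gamma_uvv = -39/125, Gamma_vuu = 0, Gamma_vuv = 4/39, Gamma_vvv = 0
X = (5/8, 7/4), Y = (-43/16, 7/8) at the point


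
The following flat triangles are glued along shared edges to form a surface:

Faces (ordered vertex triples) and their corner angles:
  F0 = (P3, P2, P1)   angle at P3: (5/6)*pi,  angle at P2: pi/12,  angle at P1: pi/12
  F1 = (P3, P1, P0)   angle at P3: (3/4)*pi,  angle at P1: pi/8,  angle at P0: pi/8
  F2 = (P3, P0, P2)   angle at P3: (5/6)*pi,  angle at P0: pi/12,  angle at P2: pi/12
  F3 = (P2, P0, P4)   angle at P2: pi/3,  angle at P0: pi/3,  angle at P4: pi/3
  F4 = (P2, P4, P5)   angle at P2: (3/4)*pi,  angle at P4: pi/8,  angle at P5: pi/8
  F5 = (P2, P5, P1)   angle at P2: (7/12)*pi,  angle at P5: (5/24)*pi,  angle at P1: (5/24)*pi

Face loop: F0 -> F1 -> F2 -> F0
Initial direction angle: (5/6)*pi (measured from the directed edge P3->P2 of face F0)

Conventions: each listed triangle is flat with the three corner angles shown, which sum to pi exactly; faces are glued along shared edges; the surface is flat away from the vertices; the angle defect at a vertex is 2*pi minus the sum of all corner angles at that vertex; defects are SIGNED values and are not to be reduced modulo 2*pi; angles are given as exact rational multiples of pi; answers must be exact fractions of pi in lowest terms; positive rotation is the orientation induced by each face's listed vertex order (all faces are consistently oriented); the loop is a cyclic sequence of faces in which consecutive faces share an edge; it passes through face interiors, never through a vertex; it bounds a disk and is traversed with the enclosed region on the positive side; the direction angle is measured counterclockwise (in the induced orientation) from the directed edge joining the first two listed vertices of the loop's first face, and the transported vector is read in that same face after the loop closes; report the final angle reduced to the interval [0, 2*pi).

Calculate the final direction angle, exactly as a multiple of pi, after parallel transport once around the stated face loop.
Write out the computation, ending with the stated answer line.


enclosed vertex P3: corner angles sum to (29/12)*pi, defect = 2*pi - (29/12)*pi = (-5/12)*pi
the final direction is the initial angle plus the enclosed defects, taken mod 2*pi in the induced orientation
final angle = (5/6)*pi - (5/12)*pi = (5/12)*pi (mod 2*pi)

Answer: final direction angle = (5/12)*pi


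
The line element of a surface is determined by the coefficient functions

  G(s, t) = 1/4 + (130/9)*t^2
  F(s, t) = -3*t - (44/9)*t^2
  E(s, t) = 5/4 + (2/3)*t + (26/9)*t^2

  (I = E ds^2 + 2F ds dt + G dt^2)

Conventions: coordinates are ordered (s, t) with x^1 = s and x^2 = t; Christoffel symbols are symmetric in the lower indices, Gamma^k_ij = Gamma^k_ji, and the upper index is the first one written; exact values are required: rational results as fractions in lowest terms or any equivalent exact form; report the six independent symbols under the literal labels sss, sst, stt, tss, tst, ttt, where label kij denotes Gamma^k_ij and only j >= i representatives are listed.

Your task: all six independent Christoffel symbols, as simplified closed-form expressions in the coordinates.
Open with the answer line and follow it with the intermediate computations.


Answer: Gamma_sss = (-18304*t^3 - 13344*t^2 - 1296*t)/(23104*t^4 - 25536*t^3 + 12672*t^2 + 216*t + 405), Gamma_sst = (54080*t^3 + 6240*t^2 + 936*t + 108)/(23104*t^4 - 25536*t^3 + 12672*t^2 + 216*t + 405), Gamma_stt = (-91520*t^3 - 3168*t - 972)/(23104*t^4 - 25536*t^3 + 12672*t^2 + 216*t + 405), Gamma_tss = (-10816*t^3 - 3744*t^2 - 4968*t - 540)/(23104*t^4 - 25536*t^3 + 12672*t^2 + 216*t + 405), Gamma_tst = (18304*t^3 + 13344*t^2 + 1296*t)/(23104*t^4 - 25536*t^3 + 12672*t^2 + 216*t + 405), Gamma_ttt = (-7872*t^3 - 44544*t^2 + 11736*t)/(23104*t^4 - 25536*t^3 + 12672*t^2 + 216*t + 405)

E = 5/4 + (2/3)*t + (26/9)*t^2; F = -3*t - (44/9)*t^2; G = 1/4 + (130/9)*t^2
Gamma^k_ij = (1/2) g^{kl} (d_i g_jl + d_j g_il - d_l g_ij), with g^inv = (1/(EG-F^2)) [[G, -F], [-F, E]]
first partials: E_s = 0, E_t = 2/3 + (52/9)*t, F_s = 0, F_t = -3 - (88/9)*t, G_s = 0, G_t = (260/9)*t
D = EG - F^2 = 5/16 + (1/6)*t + (88/9)*t^2 - (532/27)*t^3 + (1444/81)*t^4
expanded: Gamma^s_ss = (G E_s - 2F F_s + F E_t)/(2D), Gamma^s_st = (G E_t - F G_s)/(2D), Gamma^s_tt = (2G F_t - G G_s - F G_t)/(2D), Gamma^t_ss = (2E F_s - E E_t - F E_s)/(2D), Gamma^t_st = (E G_s - F E_t)/(2D), Gamma^t_tt = (E G_t - 2F F_t + F G_s)/(2D); substitute and cancel common factors


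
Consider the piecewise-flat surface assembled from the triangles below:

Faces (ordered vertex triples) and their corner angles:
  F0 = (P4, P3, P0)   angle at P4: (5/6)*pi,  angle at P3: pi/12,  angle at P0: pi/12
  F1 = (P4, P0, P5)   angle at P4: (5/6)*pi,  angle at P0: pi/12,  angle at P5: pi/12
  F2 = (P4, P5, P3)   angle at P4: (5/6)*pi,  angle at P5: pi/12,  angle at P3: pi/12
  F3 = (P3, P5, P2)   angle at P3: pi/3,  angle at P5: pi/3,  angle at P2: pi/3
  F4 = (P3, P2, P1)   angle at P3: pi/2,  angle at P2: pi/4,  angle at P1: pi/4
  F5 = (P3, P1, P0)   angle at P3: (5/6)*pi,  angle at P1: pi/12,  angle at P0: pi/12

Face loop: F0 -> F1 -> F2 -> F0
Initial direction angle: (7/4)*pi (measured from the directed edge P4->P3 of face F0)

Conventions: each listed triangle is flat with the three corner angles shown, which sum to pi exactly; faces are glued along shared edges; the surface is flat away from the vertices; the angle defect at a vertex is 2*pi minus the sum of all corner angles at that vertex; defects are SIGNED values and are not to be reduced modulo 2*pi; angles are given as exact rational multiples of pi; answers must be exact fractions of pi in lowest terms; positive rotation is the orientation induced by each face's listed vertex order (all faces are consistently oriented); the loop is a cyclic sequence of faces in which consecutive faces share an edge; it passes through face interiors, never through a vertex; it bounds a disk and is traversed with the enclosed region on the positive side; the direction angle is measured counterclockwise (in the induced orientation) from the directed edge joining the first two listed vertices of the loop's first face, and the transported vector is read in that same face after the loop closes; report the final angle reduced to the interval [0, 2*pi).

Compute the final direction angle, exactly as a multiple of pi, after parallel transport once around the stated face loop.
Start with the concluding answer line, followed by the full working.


Answer: final direction angle = (5/4)*pi

enclosed vertex P4: corner angles sum to (5/2)*pi, defect = 2*pi - (5/2)*pi = -pi/2
final direction = starting direction + enclosed defect total, reduced mod 2*pi (induced orientation)
final angle = (7/4)*pi - pi/2 = (5/4)*pi (mod 2*pi)


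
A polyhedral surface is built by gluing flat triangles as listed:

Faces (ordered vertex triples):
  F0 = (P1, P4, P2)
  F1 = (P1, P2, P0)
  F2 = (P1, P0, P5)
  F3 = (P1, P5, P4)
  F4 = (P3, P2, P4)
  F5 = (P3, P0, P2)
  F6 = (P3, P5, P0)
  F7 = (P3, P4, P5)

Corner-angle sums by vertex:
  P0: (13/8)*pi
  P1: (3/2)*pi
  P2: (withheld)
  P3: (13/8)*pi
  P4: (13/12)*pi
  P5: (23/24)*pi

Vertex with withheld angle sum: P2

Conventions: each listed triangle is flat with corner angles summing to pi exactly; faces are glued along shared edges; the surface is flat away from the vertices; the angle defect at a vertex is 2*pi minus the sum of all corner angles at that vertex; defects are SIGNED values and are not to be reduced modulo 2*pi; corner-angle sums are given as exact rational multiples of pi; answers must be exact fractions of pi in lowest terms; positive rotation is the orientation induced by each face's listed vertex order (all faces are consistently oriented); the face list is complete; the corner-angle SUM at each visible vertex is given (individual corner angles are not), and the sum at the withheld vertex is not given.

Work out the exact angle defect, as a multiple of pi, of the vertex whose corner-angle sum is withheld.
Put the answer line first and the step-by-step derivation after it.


Answer: defect(P2) = (19/24)*pi

V = 6, E = 12, F = 8; chi = V - E + F = 2
Gauss-Bonnet: total defect = 2*pi*chi = 4*pi; visible defects sum to (77/24)*pi


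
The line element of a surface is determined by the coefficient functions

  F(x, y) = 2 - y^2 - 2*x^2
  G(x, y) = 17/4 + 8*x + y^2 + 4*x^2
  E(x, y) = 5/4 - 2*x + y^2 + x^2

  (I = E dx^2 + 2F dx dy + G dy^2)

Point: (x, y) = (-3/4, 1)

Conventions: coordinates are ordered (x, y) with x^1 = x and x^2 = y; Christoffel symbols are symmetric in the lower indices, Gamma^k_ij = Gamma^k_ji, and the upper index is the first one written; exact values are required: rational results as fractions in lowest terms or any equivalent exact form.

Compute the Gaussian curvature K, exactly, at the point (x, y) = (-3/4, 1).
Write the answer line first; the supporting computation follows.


Answer: K = -170944/170569

E = 69/16, F = -1/8, G = 3/2, EG - F^2 = 413/64 at the point
E_x = -7/2, E_y = 2, F_x = 3, F_y = -2, G_x = 2, G_y = 2
E_yy = 2, F_xy = 0, G_xx = 8
Brioschi: K = (det M1 - det M2) / (EG - F^2)^2 with the standard first/second-derivative matrices M1, M2.
M1 = [[-E_yy/2 + F_xy - G_xx/2, E_x/2, F_x - E_y/2], [F_y - G_x/2, E, F], [G_y/2, F, G]] = [[-5, -7/4, 2], [-3, 69/16, -1/8], [1, -1/8, 3/2]]; det M1 = -3059/64
M2 = [[0, E_y/2, G_x/2], [E_y/2, E, F], [G_x/2, F, G]] = [[0, 1, 1], [1, 69/16, -1/8], [1, -1/8, 3/2]]; det M2 = -97/16
det M1 - det M2 = -2671/64; K = -2671/64 / (413/64)^2 = -170944/170569


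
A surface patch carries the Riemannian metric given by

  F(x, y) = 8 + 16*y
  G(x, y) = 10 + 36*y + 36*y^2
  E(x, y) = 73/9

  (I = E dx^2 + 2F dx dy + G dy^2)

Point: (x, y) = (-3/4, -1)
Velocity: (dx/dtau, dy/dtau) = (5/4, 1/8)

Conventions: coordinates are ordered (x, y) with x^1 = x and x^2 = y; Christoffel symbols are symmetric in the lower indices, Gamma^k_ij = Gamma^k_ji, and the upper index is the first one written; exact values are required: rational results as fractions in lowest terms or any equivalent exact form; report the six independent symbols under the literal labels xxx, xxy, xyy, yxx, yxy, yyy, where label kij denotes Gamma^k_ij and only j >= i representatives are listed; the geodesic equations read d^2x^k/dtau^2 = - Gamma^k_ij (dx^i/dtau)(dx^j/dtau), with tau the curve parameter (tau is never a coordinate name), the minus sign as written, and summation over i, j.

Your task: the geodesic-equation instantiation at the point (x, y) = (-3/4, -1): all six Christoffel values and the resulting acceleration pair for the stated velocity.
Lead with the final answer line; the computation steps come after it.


Answer: Gamma_xxx = 0, Gamma_xxy = 0, Gamma_xyy = 72/77, Gamma_yxx = 0, Gamma_yxy = 0, Gamma_yyy = -81/77; accelerations (d^2x/dtau^2, d^2y/dtau^2) = (-9/616, 81/4928)

E = 73/9, F = -8, G = 10 at the point
E_x = 0, E_y = 0, F_x = 0, F_y = 16, G_x = 0, G_y = -36
EG - F^2 = 154/9;  g^inv = (9/154) * [[10, 8], [8, 73/9]]
first-kind symbols [ij,l] = (1/2)(d_i g_jl + d_j g_il - d_l g_ij): [xx,x] = E_x/2 = 0, [xx,y] = F_x - E_y/2 = 0, [xy,x] = E_y/2 = 0, [xy,y] = G_x/2 = 0, [yy,x] = F_y - G_x/2 = 16, [yy,y] = G_y/2 = -18
Gamma^x_ij = (G*[ij,x] - F*[ij,y])/(EG - F^2), Gamma^y_ij = (E*[ij,y] - F*[ij,x])/(EG - F^2)
Gamma_xxx = 0, Gamma_xxy = 0, Gamma_xyy = 72/77, Gamma_yxx = 0, Gamma_yxy = 0, Gamma_yyy = -81/77
d^2x/dtau^2 = -(Gamma_xxx*(5/4)^2 + 2*Gamma_xxy*(5/4)*(1/8) + Gamma_xyy*(1/8)^2) = -9/616
d^2y/dtau^2 = -(Gamma_yxx*(5/4)^2 + 2*Gamma_yxy*(5/4)*(1/8) + Gamma_yyy*(1/8)^2) = 81/4928


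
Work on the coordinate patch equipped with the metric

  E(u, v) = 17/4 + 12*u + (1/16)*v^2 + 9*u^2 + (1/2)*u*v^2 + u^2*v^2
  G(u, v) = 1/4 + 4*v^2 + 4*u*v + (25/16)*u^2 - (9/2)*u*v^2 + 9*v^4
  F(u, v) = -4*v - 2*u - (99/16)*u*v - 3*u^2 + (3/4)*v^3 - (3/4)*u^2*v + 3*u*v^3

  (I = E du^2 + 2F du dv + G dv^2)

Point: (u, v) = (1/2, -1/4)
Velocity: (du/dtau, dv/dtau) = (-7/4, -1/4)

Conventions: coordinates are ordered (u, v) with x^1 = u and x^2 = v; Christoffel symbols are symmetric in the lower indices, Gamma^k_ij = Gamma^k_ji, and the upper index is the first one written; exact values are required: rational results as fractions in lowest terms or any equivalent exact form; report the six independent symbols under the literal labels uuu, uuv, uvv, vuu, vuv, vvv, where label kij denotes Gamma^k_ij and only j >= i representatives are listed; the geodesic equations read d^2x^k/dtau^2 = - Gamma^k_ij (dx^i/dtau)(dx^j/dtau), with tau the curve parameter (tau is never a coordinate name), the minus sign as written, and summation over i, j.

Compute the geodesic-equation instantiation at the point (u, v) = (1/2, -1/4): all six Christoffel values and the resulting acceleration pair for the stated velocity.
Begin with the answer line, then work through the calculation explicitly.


Answer: Gamma_uuu = 25551/29272, Gamma_uuv = -369/29272, Gamma_uvv = -16433/29272, Gamma_vuu = -328751/29272, Gamma_vuv = 14481/29272, Gamma_vvv = 30897/29272; accelerations (d^2u/dtau^2, d^2v/dtau^2) = (-19225/7318, 496099/14636)

E = 3209/256, F = 9/256, G = 73/256 at the point
E_u = 675/32, E_v = -9/32, F_u = -53/16, F_v = -439/64, G_u = 9/32, G_v = 9/16
EG - F^2 = 3659/1024;  g^inv = (1024/3659) * [[73/256, -9/256], [-9/256, 3209/256]]
first-kind symbols [ij,l] = (1/2)(d_i g_jl + d_j g_il - d_l g_ij): [uu,u] = E_u/2 = 675/64, [uu,v] = F_u - E_v/2 = -203/64, [uv,u] = E_v/2 = -9/64, [uv,v] = G_u/2 = 9/64, [vv,u] = F_v - G_u/2 = -7, [vv,v] = G_v/2 = 9/32
Gamma^u_ij = (G*[ij,u] - F*[ij,v])/(EG - F^2), Gamma^v_ij = (E*[ij,v] - F*[ij,u])/(EG - F^2)
Gamma_uuu = 25551/29272, Gamma_uuv = -369/29272, Gamma_uvv = -16433/29272, Gamma_vuu = -328751/29272, Gamma_vuv = 14481/29272, Gamma_vvv = 30897/29272
d^2u/dtau^2 = -(Gamma_uuu*(-7/4)^2 + 2*Gamma_uuv*(-7/4)*(-1/4) + Gamma_uvv*(-1/4)^2) = -19225/7318
d^2v/dtau^2 = -(Gamma_vuu*(-7/4)^2 + 2*Gamma_vuv*(-7/4)*(-1/4) + Gamma_vvv*(-1/4)^2) = 496099/14636


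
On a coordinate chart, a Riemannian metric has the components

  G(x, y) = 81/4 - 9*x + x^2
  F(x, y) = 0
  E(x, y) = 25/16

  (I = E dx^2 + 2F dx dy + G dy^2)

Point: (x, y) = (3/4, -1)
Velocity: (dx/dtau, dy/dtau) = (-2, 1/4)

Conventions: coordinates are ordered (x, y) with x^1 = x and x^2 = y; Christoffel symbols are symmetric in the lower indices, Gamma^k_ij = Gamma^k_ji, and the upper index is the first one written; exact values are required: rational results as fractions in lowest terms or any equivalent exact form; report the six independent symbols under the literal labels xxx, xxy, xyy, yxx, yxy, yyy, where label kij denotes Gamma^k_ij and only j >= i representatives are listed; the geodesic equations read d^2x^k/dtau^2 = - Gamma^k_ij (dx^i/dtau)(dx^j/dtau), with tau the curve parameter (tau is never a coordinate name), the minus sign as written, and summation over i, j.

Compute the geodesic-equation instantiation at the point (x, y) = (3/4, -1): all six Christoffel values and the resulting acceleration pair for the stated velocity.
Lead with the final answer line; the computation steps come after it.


Answer: Gamma_xxx = 0, Gamma_xxy = 0, Gamma_xyy = 12/5, Gamma_yxx = 0, Gamma_yxy = -4/15, Gamma_yyy = 0; accelerations (d^2x/dtau^2, d^2y/dtau^2) = (-3/20, -4/15)

E = 25/16, F = 0, G = 225/16 at the point
E_x = 0, E_y = 0, F_x = 0, F_y = 0, G_x = -15/2, G_y = 0
EG - F^2 = 5625/256;  g^inv = (256/5625) * [[225/16, 0], [0, 25/16]]
first-kind symbols [ij,l] = (1/2)(d_i g_jl + d_j g_il - d_l g_ij): [xx,x] = E_x/2 = 0, [xx,y] = F_x - E_y/2 = 0, [xy,x] = E_y/2 = 0, [xy,y] = G_x/2 = -15/4, [yy,x] = F_y - G_x/2 = 15/4, [yy,y] = G_y/2 = 0
Gamma^x_ij = (G*[ij,x] - F*[ij,y])/(EG - F^2), Gamma^y_ij = (E*[ij,y] - F*[ij,x])/(EG - F^2)
Gamma_xxx = 0, Gamma_xxy = 0, Gamma_xyy = 12/5, Gamma_yxx = 0, Gamma_yxy = -4/15, Gamma_yyy = 0
d^2x/dtau^2 = -(Gamma_xxx*(-2)^2 + 2*Gamma_xxy*(-2)*(1/4) + Gamma_xyy*(1/4)^2) = -3/20
d^2y/dtau^2 = -(Gamma_yxx*(-2)^2 + 2*Gamma_yxy*(-2)*(1/4) + Gamma_yyy*(1/4)^2) = -4/15


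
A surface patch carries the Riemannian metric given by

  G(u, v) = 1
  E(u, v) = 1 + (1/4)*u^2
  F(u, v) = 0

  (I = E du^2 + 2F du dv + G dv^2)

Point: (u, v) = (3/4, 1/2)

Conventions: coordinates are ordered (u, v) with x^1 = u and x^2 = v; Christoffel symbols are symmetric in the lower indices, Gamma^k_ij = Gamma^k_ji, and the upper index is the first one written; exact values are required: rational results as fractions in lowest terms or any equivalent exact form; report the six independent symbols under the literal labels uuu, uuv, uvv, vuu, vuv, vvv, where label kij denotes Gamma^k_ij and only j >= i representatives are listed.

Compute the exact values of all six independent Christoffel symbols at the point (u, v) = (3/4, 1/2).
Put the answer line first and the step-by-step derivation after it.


Answer: Gamma_uuu = 12/73, Gamma_uuv = 0, Gamma_uvv = 0, Gamma_vuu = 0, Gamma_vuv = 0, Gamma_vvv = 0

E = 73/64, F = 0, G = 1 at the point
E_u = 3/8, E_v = 0, F_u = 0, F_v = 0, G_u = 0, G_v = 0
EG - F^2 = 73/64;  g^inv = (64/73) * [[1, 0], [0, 73/64]]
first-kind symbols [ij,l] = (1/2)(d_i g_jl + d_j g_il - d_l g_ij): [uu,u] = E_u/2 = 3/16, [uu,v] = F_u - E_v/2 = 0, [uv,u] = E_v/2 = 0, [uv,v] = G_u/2 = 0, [vv,u] = F_v - G_u/2 = 0, [vv,v] = G_v/2 = 0
Gamma^u_ij = (G*[ij,u] - F*[ij,v])/(EG - F^2), Gamma^v_ij = (E*[ij,v] - F*[ij,u])/(EG - F^2)


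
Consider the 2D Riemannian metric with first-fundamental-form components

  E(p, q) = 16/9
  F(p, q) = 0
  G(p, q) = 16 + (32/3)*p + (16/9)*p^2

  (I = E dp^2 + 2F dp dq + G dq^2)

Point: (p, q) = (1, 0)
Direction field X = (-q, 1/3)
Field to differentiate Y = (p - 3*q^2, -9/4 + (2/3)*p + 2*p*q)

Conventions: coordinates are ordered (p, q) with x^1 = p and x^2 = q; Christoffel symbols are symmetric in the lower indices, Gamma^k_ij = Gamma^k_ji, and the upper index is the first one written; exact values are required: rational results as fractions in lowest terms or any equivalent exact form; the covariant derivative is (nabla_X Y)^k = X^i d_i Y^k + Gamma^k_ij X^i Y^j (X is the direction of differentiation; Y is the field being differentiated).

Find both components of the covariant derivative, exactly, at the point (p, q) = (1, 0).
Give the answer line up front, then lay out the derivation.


Answer: (nabla_X Y)^p = 19/9, (nabla_X Y)^q = 3/4

E = 16/9, F = 0, G = 256/9 at the point
E_p = 0, E_q = 0, F_p = 0, F_q = 0, G_p = 128/9, G_q = 0
EG - F^2 = 4096/81;  g^inv = (81/4096) * [[256/9, 0], [0, 16/9]]
first-kind symbols [ij,l] = (1/2)(d_i g_jl + d_j g_il - d_l g_ij): [pp,p] = E_p/2 = 0, [pp,q] = F_p - E_q/2 = 0, [pq,p] = E_q/2 = 0, [pq,q] = G_p/2 = 64/9, [qq,p] = F_q - G_p/2 = -64/9, [qq,q] = G_q/2 = 0
Gamma^p_ij = (G*[ij,p] - F*[ij,q])/(EG - F^2), Gamma^q_ij = (E*[ij,q] - F*[ij,p])/(EG - F^2)
Gamma_ppp = 0, Gamma_ppq = 0, Gamma_pqq = -4, Gamma_qpp = 0, Gamma_qpq = 1/4, Gamma_qqq = 0
X = (0, 1/3), Y = (1, -19/12) at the point


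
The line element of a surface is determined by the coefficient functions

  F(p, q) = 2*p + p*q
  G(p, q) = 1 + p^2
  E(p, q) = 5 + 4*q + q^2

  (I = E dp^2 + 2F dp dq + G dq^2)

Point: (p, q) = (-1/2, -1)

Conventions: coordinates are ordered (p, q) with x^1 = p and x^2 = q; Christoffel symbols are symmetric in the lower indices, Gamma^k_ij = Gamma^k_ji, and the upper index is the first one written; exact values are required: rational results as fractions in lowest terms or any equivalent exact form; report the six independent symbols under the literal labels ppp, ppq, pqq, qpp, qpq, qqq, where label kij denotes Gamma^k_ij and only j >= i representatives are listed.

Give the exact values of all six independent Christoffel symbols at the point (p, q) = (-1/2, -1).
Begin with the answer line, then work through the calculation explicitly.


Answer: Gamma_ppp = 0, Gamma_ppq = 4/9, Gamma_pqq = 0, Gamma_qpp = 0, Gamma_qpq = -2/9, Gamma_qqq = 0

E = 2, F = -1/2, G = 5/4 at the point
E_p = 0, E_q = 2, F_p = 1, F_q = -1/2, G_p = -1, G_q = 0
EG - F^2 = 9/4;  g^inv = (4/9) * [[5/4, 1/2], [1/2, 2]]
first-kind symbols [ij,l] = (1/2)(d_i g_jl + d_j g_il - d_l g_ij): [pp,p] = E_p/2 = 0, [pp,q] = F_p - E_q/2 = 0, [pq,p] = E_q/2 = 1, [pq,q] = G_p/2 = -1/2, [qq,p] = F_q - G_p/2 = 0, [qq,q] = G_q/2 = 0
Gamma^p_ij = (G*[ij,p] - F*[ij,q])/(EG - F^2), Gamma^q_ij = (E*[ij,q] - F*[ij,p])/(EG - F^2)


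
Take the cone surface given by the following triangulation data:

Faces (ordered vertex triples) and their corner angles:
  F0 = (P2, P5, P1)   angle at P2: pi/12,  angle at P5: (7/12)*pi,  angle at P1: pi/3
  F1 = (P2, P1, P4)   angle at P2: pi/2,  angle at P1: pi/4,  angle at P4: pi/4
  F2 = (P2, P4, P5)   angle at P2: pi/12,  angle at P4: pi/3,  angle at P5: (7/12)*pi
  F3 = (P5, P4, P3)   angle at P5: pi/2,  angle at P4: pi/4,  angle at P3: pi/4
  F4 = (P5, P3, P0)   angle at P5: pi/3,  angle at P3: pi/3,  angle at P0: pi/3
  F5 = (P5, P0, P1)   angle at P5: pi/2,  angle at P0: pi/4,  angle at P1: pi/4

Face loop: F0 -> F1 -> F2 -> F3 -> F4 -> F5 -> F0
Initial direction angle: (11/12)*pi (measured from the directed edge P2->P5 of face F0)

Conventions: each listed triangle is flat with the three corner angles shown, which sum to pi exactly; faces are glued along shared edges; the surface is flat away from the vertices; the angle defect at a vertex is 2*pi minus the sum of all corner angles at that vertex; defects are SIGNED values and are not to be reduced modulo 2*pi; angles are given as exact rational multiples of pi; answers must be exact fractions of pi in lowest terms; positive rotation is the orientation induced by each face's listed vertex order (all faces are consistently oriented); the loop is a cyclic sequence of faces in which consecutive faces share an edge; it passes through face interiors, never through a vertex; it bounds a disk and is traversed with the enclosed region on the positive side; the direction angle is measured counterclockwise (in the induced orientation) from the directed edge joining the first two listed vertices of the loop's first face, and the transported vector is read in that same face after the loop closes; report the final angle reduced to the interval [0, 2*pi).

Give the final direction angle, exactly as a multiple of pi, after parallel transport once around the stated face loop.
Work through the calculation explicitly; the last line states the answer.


enclosed vertex P2: corner angles sum to (2/3)*pi, defect = 2*pi - (2/3)*pi = (4/3)*pi
enclosed vertex P5: corner angles sum to (5/2)*pi, defect = 2*pi - (5/2)*pi = -pi/2
adding the enclosed defects to the starting angle (mod 2*pi, induced orientation) gives the holonomy
final angle = (11/12)*pi + (5/6)*pi = (7/4)*pi (mod 2*pi)

Answer: final direction angle = (7/4)*pi


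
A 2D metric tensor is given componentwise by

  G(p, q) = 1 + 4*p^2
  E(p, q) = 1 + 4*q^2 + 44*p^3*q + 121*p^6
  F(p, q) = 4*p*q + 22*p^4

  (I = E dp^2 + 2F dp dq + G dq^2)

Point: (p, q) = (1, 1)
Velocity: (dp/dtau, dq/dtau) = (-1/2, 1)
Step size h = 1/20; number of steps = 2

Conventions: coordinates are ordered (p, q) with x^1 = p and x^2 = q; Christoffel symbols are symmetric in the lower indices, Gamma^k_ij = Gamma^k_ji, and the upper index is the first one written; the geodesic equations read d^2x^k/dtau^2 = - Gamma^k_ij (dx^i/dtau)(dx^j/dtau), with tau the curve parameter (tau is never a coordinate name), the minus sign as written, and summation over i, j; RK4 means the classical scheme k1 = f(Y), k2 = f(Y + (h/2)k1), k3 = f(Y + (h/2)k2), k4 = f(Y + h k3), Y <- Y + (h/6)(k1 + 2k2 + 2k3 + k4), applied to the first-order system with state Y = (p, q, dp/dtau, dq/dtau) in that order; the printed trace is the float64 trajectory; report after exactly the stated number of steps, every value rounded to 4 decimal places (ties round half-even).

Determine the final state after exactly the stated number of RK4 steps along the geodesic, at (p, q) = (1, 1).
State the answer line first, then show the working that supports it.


Answer: p = 0.9475, q = 1.0996, dp/dtau = -0.5517, dq/dtau = 0.9918

f(Y) = (dp/dtau, dq/dtau, -Gamma^p_ij Y'^i Y'^j, -Gamma^q_ij Y'^i Y'^j) with the Gammas evaluated at the stage position; h = 0.050000; intermediate values shown to 6 dp
step 0: p = 1.0000, q = 1.0000, dp/dtau = -0.5000, dq/dtau = 1.0000
step 1:
  k1: at (p, q) = (1.000000, 1.000000), (dp/dtau, dq/dtau) = (-0.500000, 1.000000); Gamma_ppp = 2.465517, Gamma_ppq = 0.149425, Gamma_pqq = 0.000000, Gamma_qpp = 0.379310, Gamma_qpq = 0.022989, Gamma_qqq = 0.000000; k1 = (-0.500000, 1.000000, -0.466954, -0.071839)
  k2: at (p, q) = (0.987500, 1.025000), (dp/dtau, dq/dtau) = (-0.511674, 0.998204); Gamma_ppp = 2.469648, Gamma_ppq = 0.153489, Gamma_pqq = 0.000000, Gamma_qpp = 0.385802, Gamma_qpq = 0.023978, Gamma_qqq = 0.000000; k2 = (-0.511674, 0.998204, -0.489788, -0.076513)
  k3: at (p, q) = (0.987208, 1.024955), (dp/dtau, dq/dtau) = (-0.512245, 0.998087); Gamma_ppp = 2.469964, Gamma_ppq = 0.153599, Gamma_pqq = 0.000000, Gamma_qpp = 0.386027, Gamma_qpq = 0.024006, Gamma_qqq = 0.000000; k3 = (-0.512245, 0.998087, -0.491046, -0.076745)
  k4: at (p, q) = (0.974388, 1.049904), (dp/dtau, dq/dtau) = (-0.524552, 0.996163); Gamma_ppp = 2.473476, Gamma_ppq = 0.157892, Gamma_pqq = 0.000000, Gamma_qpp = 0.392654, Gamma_qpq = 0.025065, Gamma_qqq = 0.000000; k4 = (-0.524552, 0.996163, -0.515580, -0.081846)
  Y <- Y + (h/6)(k1 + 2k2 + 2k3 + k4): p = 0.9744, q = 1.0499, dp/dtau = -0.5245, dq/dtau = 0.9962
step 2:
  k1: at (p, q) = (0.974397, 1.049906), (dp/dtau, dq/dtau) = (-0.524535, 0.996165); Gamma_ppp = 2.473466, Gamma_ppq = 0.157888, Gamma_pqq = 0.000000, Gamma_qpp = 0.392647, Gamma_qpq = 0.025064, Gamma_qqq = 0.000000; k1 = (-0.524535, 0.996165, -0.515541, -0.081839)
  k2: at (p, q) = (0.961283, 1.074810), (dp/dtau, dq/dtau) = (-0.537424, 0.994119); Gamma_ppp = 2.476230, Gamma_ppq = 0.162407, Gamma_pqq = 0.000000, Gamma_qpp = 0.399362, Gamma_qpq = 0.026193, Gamma_qqq = 0.000000; k2 = (-0.537424, 0.994119, -0.541659, -0.087358)
  k3: at (p, q) = (0.960961, 1.074759), (dp/dtau, dq/dtau) = (-0.538076, 0.993981); Gamma_ppp = 2.476542, Gamma_ppq = 0.162536, Gamma_pqq = 0.000000, Gamma_qpp = 0.399611, Gamma_qpq = 0.026227, Gamma_qqq = 0.000000; k3 = (-0.538076, 0.993981, -0.543163, -0.087644)
  k4: at (p, q) = (0.947493, 1.099605), (dp/dtau, dq/dtau) = (-0.551693, 0.991783); Gamma_ppp = 2.478469, Gamma_ppq = 0.167320, Gamma_pqq = 0.000000, Gamma_qpp = 0.406431, Gamma_qpq = 0.027438, Gamma_qqq = 0.000000; k4 = (-0.551693, 0.991783, -0.571259, -0.093678)
  Y <- Y + (h/6)(k1 + 2k2 + 2k3 + k4): p = 0.9475, q = 1.0996, dp/dtau = -0.5517, dq/dtau = 0.9918


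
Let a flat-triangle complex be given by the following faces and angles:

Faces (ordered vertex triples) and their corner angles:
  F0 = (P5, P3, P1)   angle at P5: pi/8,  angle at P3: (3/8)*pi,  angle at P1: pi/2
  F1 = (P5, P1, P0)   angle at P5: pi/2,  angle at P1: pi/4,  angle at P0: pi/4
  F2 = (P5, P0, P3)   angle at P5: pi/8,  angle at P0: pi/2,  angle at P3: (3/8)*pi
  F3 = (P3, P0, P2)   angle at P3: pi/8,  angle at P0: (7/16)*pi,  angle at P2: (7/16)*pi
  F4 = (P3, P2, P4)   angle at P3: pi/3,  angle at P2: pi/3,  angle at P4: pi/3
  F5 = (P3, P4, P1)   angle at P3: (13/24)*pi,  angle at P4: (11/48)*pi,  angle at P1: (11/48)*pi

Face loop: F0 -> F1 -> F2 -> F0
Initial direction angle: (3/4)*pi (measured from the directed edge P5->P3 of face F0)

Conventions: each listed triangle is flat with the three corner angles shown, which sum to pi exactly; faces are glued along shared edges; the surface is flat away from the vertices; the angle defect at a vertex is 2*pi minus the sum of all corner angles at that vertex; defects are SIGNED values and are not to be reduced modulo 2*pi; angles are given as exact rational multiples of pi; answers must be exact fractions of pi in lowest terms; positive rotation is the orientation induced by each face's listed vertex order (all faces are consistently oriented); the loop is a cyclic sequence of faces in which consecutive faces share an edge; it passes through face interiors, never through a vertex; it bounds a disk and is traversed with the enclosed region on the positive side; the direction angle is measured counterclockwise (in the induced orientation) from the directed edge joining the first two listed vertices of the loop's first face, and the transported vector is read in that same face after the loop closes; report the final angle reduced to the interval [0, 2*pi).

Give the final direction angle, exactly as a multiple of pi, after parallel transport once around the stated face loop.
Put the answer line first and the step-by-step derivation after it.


Answer: final direction angle = 0

enclosed vertex P5: corner angles sum to (3/4)*pi, defect = 2*pi - (3/4)*pi = (5/4)*pi
by Gauss-Bonnet the loop rotates the vector by the enclosed defect sum (positive orientation, mod 2*pi)
final angle = (3/4)*pi + (5/4)*pi = 0 (mod 2*pi)


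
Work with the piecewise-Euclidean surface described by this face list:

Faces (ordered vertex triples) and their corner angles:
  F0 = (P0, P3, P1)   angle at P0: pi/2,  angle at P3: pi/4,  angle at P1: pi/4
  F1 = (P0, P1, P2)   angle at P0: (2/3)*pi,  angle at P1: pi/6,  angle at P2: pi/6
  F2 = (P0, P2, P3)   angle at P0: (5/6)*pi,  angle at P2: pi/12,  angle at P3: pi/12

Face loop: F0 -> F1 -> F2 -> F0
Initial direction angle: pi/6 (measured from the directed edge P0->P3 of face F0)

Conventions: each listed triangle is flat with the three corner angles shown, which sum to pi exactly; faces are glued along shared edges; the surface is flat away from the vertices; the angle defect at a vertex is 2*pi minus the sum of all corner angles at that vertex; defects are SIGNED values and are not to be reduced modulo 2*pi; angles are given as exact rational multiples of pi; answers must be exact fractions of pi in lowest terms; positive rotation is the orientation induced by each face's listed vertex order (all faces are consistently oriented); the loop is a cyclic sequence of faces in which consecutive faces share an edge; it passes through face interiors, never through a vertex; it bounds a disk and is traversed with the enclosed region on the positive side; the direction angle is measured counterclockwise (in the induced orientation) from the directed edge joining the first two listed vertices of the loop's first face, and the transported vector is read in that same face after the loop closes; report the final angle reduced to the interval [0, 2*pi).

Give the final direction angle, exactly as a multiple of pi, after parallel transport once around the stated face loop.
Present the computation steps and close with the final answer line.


enclosed vertex P0: corner angles sum to 2*pi, defect = 2*pi - 2*pi = 0
summing the enclosed defects onto the initial angle, mod 2*pi in the induced orientation:
final angle = pi/6 + 0 = pi/6 (mod 2*pi)

Answer: final direction angle = pi/6


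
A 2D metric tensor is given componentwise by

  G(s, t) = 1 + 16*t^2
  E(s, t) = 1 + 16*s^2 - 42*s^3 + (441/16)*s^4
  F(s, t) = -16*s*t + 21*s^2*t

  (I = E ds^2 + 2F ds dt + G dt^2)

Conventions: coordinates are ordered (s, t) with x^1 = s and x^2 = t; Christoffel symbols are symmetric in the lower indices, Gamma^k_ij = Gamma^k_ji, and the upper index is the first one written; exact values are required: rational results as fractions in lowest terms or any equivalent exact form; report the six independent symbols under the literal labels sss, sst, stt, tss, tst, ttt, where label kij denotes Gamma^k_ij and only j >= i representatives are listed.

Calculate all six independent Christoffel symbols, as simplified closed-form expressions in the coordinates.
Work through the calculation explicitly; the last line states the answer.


E = 1 + 16*s^2 - 42*s^3 + (441/16)*s^4; F = -16*s*t + 21*s^2*t; G = 1 + 16*t^2
Gamma^k_ij = (1/2) g^{kl} (d_i g_jl + d_j g_il - d_l g_ij), with g^inv = (1/(EG-F^2)) [[G, -F], [-F, E]]
first partials: E_s = 32*s - 126*s^2 + (441/4)*s^3, E_t = 0, F_s = -16*t + 42*s*t, F_t = -16*s + 21*s^2, G_s = 0, G_t = 32*t
D = EG - F^2 = 1 + 16*t^2 + 16*s^2 - 42*s^3 + (441/16)*s^4
expanded: Gamma^s_ss = (G E_s - 2F F_s + F E_t)/(2D), Gamma^s_st = (G E_t - F G_s)/(2D), Gamma^s_tt = (2G F_t - G G_s - F G_t)/(2D), Gamma^t_ss = (2E F_s - E E_t - F E_s)/(2D), Gamma^t_st = (E G_s - F E_t)/(2D), Gamma^t_tt = (E G_t - 2F F_t + F G_s)/(2D); substitute and cancel common factors

Answer: Gamma_sss = (882*s^3 - 1008*s^2 + 256*s)/(441*s^4 - 672*s^3 + 256*s^2 + 256*t^2 + 16), Gamma_sst = 0, Gamma_stt = (336*s^2 - 256*s)/(441*s^4 - 672*s^3 + 256*s^2 + 256*t^2 + 16), Gamma_tss = (672*s*t - 256*t)/(441*s^4 - 672*s^3 + 256*s^2 + 256*t^2 + 16), Gamma_tst = 0, Gamma_ttt = 256*t/(441*s^4 - 672*s^3 + 256*s^2 + 256*t^2 + 16)


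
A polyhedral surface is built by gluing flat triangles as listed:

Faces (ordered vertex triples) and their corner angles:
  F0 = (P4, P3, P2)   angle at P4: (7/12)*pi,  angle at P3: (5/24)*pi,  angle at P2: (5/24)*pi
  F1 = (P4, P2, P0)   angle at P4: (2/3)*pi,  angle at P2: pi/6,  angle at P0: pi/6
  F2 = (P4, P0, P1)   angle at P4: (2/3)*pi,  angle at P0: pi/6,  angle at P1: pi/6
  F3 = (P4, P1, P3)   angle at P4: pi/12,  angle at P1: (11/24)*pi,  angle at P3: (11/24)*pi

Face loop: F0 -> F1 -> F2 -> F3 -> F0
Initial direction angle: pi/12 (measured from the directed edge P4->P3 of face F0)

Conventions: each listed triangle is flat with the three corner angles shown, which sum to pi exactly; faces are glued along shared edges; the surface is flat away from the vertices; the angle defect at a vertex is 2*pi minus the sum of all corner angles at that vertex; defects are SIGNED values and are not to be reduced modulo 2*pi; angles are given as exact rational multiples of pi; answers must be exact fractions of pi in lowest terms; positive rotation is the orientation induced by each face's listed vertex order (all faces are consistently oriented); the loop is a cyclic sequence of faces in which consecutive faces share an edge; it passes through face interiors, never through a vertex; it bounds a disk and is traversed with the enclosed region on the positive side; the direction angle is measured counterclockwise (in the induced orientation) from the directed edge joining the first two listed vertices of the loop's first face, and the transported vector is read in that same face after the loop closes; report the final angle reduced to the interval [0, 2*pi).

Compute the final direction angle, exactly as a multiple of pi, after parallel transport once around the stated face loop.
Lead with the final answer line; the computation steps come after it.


Answer: final direction angle = pi/12

enclosed vertex P4: corner angles sum to 2*pi, defect = 2*pi - 2*pi = 0
final direction = starting direction + enclosed defect total, reduced mod 2*pi (induced orientation)
final angle = pi/12 + 0 = pi/12 (mod 2*pi)


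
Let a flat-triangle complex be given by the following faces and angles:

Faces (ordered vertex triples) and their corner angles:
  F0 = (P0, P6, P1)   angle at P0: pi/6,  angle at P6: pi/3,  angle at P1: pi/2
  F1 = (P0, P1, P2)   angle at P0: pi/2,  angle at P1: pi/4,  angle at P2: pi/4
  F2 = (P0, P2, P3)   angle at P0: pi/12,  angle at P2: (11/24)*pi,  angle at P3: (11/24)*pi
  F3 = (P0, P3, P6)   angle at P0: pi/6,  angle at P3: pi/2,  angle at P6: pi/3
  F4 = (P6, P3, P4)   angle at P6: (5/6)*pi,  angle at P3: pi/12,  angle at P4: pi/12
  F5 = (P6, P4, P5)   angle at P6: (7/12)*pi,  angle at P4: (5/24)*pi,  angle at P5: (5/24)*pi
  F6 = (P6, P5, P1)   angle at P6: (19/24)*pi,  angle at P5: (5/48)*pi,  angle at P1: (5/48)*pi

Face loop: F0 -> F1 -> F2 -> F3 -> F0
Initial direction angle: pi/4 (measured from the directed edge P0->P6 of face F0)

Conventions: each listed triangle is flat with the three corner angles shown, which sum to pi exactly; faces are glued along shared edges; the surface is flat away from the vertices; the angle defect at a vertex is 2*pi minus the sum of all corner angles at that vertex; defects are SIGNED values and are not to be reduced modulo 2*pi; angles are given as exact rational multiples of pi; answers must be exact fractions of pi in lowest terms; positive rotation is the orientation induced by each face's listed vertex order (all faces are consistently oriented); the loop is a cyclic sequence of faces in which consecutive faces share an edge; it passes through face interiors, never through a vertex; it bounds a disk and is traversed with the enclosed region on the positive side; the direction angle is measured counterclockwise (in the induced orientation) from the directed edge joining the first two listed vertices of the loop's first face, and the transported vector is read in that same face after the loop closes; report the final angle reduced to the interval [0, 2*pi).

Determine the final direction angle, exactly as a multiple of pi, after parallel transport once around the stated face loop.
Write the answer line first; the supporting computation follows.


Answer: final direction angle = (4/3)*pi

enclosed vertex P0: corner angles sum to (11/12)*pi, defect = 2*pi - (11/12)*pi = (13/12)*pi
final direction = starting direction + enclosed defect total, reduced mod 2*pi (induced orientation)
final angle = pi/4 + (13/12)*pi = (4/3)*pi (mod 2*pi)
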